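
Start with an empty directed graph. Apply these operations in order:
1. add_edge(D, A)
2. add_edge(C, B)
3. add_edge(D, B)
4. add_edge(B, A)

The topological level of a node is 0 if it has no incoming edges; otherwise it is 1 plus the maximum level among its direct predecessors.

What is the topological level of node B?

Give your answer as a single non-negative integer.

Op 1: add_edge(D, A). Edges now: 1
Op 2: add_edge(C, B). Edges now: 2
Op 3: add_edge(D, B). Edges now: 3
Op 4: add_edge(B, A). Edges now: 4
Compute levels (Kahn BFS):
  sources (in-degree 0): C, D
  process C: level=0
    C->B: in-degree(B)=1, level(B)>=1
  process D: level=0
    D->A: in-degree(A)=1, level(A)>=1
    D->B: in-degree(B)=0, level(B)=1, enqueue
  process B: level=1
    B->A: in-degree(A)=0, level(A)=2, enqueue
  process A: level=2
All levels: A:2, B:1, C:0, D:0
level(B) = 1

Answer: 1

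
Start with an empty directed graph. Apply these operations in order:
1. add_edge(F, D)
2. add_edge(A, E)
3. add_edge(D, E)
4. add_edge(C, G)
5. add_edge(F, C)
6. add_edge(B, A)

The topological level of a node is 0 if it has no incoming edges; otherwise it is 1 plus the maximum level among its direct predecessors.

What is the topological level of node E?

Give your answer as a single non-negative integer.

Answer: 2

Derivation:
Op 1: add_edge(F, D). Edges now: 1
Op 2: add_edge(A, E). Edges now: 2
Op 3: add_edge(D, E). Edges now: 3
Op 4: add_edge(C, G). Edges now: 4
Op 5: add_edge(F, C). Edges now: 5
Op 6: add_edge(B, A). Edges now: 6
Compute levels (Kahn BFS):
  sources (in-degree 0): B, F
  process B: level=0
    B->A: in-degree(A)=0, level(A)=1, enqueue
  process F: level=0
    F->C: in-degree(C)=0, level(C)=1, enqueue
    F->D: in-degree(D)=0, level(D)=1, enqueue
  process A: level=1
    A->E: in-degree(E)=1, level(E)>=2
  process C: level=1
    C->G: in-degree(G)=0, level(G)=2, enqueue
  process D: level=1
    D->E: in-degree(E)=0, level(E)=2, enqueue
  process G: level=2
  process E: level=2
All levels: A:1, B:0, C:1, D:1, E:2, F:0, G:2
level(E) = 2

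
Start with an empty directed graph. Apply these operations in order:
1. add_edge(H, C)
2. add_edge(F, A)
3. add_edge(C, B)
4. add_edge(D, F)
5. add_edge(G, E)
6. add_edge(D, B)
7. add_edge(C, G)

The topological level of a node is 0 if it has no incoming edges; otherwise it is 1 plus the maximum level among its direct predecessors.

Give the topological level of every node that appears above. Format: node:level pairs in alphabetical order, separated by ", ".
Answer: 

Op 1: add_edge(H, C). Edges now: 1
Op 2: add_edge(F, A). Edges now: 2
Op 3: add_edge(C, B). Edges now: 3
Op 4: add_edge(D, F). Edges now: 4
Op 5: add_edge(G, E). Edges now: 5
Op 6: add_edge(D, B). Edges now: 6
Op 7: add_edge(C, G). Edges now: 7
Compute levels (Kahn BFS):
  sources (in-degree 0): D, H
  process D: level=0
    D->B: in-degree(B)=1, level(B)>=1
    D->F: in-degree(F)=0, level(F)=1, enqueue
  process H: level=0
    H->C: in-degree(C)=0, level(C)=1, enqueue
  process F: level=1
    F->A: in-degree(A)=0, level(A)=2, enqueue
  process C: level=1
    C->B: in-degree(B)=0, level(B)=2, enqueue
    C->G: in-degree(G)=0, level(G)=2, enqueue
  process A: level=2
  process B: level=2
  process G: level=2
    G->E: in-degree(E)=0, level(E)=3, enqueue
  process E: level=3
All levels: A:2, B:2, C:1, D:0, E:3, F:1, G:2, H:0

Answer: A:2, B:2, C:1, D:0, E:3, F:1, G:2, H:0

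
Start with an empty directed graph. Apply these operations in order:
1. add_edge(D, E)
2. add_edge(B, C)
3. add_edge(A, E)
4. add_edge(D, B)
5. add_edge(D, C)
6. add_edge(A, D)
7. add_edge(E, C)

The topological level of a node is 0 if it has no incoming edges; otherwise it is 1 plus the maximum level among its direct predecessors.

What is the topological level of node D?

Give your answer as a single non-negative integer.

Op 1: add_edge(D, E). Edges now: 1
Op 2: add_edge(B, C). Edges now: 2
Op 3: add_edge(A, E). Edges now: 3
Op 4: add_edge(D, B). Edges now: 4
Op 5: add_edge(D, C). Edges now: 5
Op 6: add_edge(A, D). Edges now: 6
Op 7: add_edge(E, C). Edges now: 7
Compute levels (Kahn BFS):
  sources (in-degree 0): A
  process A: level=0
    A->D: in-degree(D)=0, level(D)=1, enqueue
    A->E: in-degree(E)=1, level(E)>=1
  process D: level=1
    D->B: in-degree(B)=0, level(B)=2, enqueue
    D->C: in-degree(C)=2, level(C)>=2
    D->E: in-degree(E)=0, level(E)=2, enqueue
  process B: level=2
    B->C: in-degree(C)=1, level(C)>=3
  process E: level=2
    E->C: in-degree(C)=0, level(C)=3, enqueue
  process C: level=3
All levels: A:0, B:2, C:3, D:1, E:2
level(D) = 1

Answer: 1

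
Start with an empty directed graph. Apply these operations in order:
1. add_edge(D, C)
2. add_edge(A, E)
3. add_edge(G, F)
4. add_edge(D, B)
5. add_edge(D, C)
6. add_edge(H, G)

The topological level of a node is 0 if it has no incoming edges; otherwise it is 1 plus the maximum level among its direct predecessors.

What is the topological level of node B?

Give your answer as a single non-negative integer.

Op 1: add_edge(D, C). Edges now: 1
Op 2: add_edge(A, E). Edges now: 2
Op 3: add_edge(G, F). Edges now: 3
Op 4: add_edge(D, B). Edges now: 4
Op 5: add_edge(D, C) (duplicate, no change). Edges now: 4
Op 6: add_edge(H, G). Edges now: 5
Compute levels (Kahn BFS):
  sources (in-degree 0): A, D, H
  process A: level=0
    A->E: in-degree(E)=0, level(E)=1, enqueue
  process D: level=0
    D->B: in-degree(B)=0, level(B)=1, enqueue
    D->C: in-degree(C)=0, level(C)=1, enqueue
  process H: level=0
    H->G: in-degree(G)=0, level(G)=1, enqueue
  process E: level=1
  process B: level=1
  process C: level=1
  process G: level=1
    G->F: in-degree(F)=0, level(F)=2, enqueue
  process F: level=2
All levels: A:0, B:1, C:1, D:0, E:1, F:2, G:1, H:0
level(B) = 1

Answer: 1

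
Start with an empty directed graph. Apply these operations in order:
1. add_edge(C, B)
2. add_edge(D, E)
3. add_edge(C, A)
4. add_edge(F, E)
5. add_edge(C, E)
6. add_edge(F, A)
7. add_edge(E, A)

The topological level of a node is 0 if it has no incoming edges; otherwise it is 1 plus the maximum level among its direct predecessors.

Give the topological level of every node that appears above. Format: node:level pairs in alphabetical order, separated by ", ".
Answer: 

Answer: A:2, B:1, C:0, D:0, E:1, F:0

Derivation:
Op 1: add_edge(C, B). Edges now: 1
Op 2: add_edge(D, E). Edges now: 2
Op 3: add_edge(C, A). Edges now: 3
Op 4: add_edge(F, E). Edges now: 4
Op 5: add_edge(C, E). Edges now: 5
Op 6: add_edge(F, A). Edges now: 6
Op 7: add_edge(E, A). Edges now: 7
Compute levels (Kahn BFS):
  sources (in-degree 0): C, D, F
  process C: level=0
    C->A: in-degree(A)=2, level(A)>=1
    C->B: in-degree(B)=0, level(B)=1, enqueue
    C->E: in-degree(E)=2, level(E)>=1
  process D: level=0
    D->E: in-degree(E)=1, level(E)>=1
  process F: level=0
    F->A: in-degree(A)=1, level(A)>=1
    F->E: in-degree(E)=0, level(E)=1, enqueue
  process B: level=1
  process E: level=1
    E->A: in-degree(A)=0, level(A)=2, enqueue
  process A: level=2
All levels: A:2, B:1, C:0, D:0, E:1, F:0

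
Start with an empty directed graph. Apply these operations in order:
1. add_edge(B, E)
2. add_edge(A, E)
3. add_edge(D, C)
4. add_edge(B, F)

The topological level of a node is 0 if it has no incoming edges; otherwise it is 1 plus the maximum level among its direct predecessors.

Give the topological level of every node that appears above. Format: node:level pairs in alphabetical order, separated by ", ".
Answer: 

Answer: A:0, B:0, C:1, D:0, E:1, F:1

Derivation:
Op 1: add_edge(B, E). Edges now: 1
Op 2: add_edge(A, E). Edges now: 2
Op 3: add_edge(D, C). Edges now: 3
Op 4: add_edge(B, F). Edges now: 4
Compute levels (Kahn BFS):
  sources (in-degree 0): A, B, D
  process A: level=0
    A->E: in-degree(E)=1, level(E)>=1
  process B: level=0
    B->E: in-degree(E)=0, level(E)=1, enqueue
    B->F: in-degree(F)=0, level(F)=1, enqueue
  process D: level=0
    D->C: in-degree(C)=0, level(C)=1, enqueue
  process E: level=1
  process F: level=1
  process C: level=1
All levels: A:0, B:0, C:1, D:0, E:1, F:1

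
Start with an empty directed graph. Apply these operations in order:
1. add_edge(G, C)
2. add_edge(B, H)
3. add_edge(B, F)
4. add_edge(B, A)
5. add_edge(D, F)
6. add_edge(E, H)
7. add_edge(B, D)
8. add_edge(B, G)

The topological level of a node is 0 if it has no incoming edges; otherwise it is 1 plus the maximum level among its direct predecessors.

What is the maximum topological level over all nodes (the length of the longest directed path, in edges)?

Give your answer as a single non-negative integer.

Op 1: add_edge(G, C). Edges now: 1
Op 2: add_edge(B, H). Edges now: 2
Op 3: add_edge(B, F). Edges now: 3
Op 4: add_edge(B, A). Edges now: 4
Op 5: add_edge(D, F). Edges now: 5
Op 6: add_edge(E, H). Edges now: 6
Op 7: add_edge(B, D). Edges now: 7
Op 8: add_edge(B, G). Edges now: 8
Compute levels (Kahn BFS):
  sources (in-degree 0): B, E
  process B: level=0
    B->A: in-degree(A)=0, level(A)=1, enqueue
    B->D: in-degree(D)=0, level(D)=1, enqueue
    B->F: in-degree(F)=1, level(F)>=1
    B->G: in-degree(G)=0, level(G)=1, enqueue
    B->H: in-degree(H)=1, level(H)>=1
  process E: level=0
    E->H: in-degree(H)=0, level(H)=1, enqueue
  process A: level=1
  process D: level=1
    D->F: in-degree(F)=0, level(F)=2, enqueue
  process G: level=1
    G->C: in-degree(C)=0, level(C)=2, enqueue
  process H: level=1
  process F: level=2
  process C: level=2
All levels: A:1, B:0, C:2, D:1, E:0, F:2, G:1, H:1
max level = 2

Answer: 2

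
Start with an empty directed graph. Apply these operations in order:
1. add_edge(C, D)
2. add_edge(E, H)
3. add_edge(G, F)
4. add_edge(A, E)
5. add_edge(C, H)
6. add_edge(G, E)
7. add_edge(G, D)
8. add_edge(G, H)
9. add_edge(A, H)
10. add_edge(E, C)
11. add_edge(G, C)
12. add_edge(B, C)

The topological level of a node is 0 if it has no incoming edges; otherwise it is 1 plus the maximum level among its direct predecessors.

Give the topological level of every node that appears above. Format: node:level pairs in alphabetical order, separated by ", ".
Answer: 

Op 1: add_edge(C, D). Edges now: 1
Op 2: add_edge(E, H). Edges now: 2
Op 3: add_edge(G, F). Edges now: 3
Op 4: add_edge(A, E). Edges now: 4
Op 5: add_edge(C, H). Edges now: 5
Op 6: add_edge(G, E). Edges now: 6
Op 7: add_edge(G, D). Edges now: 7
Op 8: add_edge(G, H). Edges now: 8
Op 9: add_edge(A, H). Edges now: 9
Op 10: add_edge(E, C). Edges now: 10
Op 11: add_edge(G, C). Edges now: 11
Op 12: add_edge(B, C). Edges now: 12
Compute levels (Kahn BFS):
  sources (in-degree 0): A, B, G
  process A: level=0
    A->E: in-degree(E)=1, level(E)>=1
    A->H: in-degree(H)=3, level(H)>=1
  process B: level=0
    B->C: in-degree(C)=2, level(C)>=1
  process G: level=0
    G->C: in-degree(C)=1, level(C)>=1
    G->D: in-degree(D)=1, level(D)>=1
    G->E: in-degree(E)=0, level(E)=1, enqueue
    G->F: in-degree(F)=0, level(F)=1, enqueue
    G->H: in-degree(H)=2, level(H)>=1
  process E: level=1
    E->C: in-degree(C)=0, level(C)=2, enqueue
    E->H: in-degree(H)=1, level(H)>=2
  process F: level=1
  process C: level=2
    C->D: in-degree(D)=0, level(D)=3, enqueue
    C->H: in-degree(H)=0, level(H)=3, enqueue
  process D: level=3
  process H: level=3
All levels: A:0, B:0, C:2, D:3, E:1, F:1, G:0, H:3

Answer: A:0, B:0, C:2, D:3, E:1, F:1, G:0, H:3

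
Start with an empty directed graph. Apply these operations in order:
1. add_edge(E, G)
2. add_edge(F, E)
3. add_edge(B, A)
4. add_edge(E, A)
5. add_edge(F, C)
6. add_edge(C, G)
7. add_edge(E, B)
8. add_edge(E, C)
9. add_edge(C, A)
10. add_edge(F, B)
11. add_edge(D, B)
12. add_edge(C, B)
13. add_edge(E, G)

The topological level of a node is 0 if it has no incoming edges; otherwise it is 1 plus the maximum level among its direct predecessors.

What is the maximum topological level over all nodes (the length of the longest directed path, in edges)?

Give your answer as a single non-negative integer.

Op 1: add_edge(E, G). Edges now: 1
Op 2: add_edge(F, E). Edges now: 2
Op 3: add_edge(B, A). Edges now: 3
Op 4: add_edge(E, A). Edges now: 4
Op 5: add_edge(F, C). Edges now: 5
Op 6: add_edge(C, G). Edges now: 6
Op 7: add_edge(E, B). Edges now: 7
Op 8: add_edge(E, C). Edges now: 8
Op 9: add_edge(C, A). Edges now: 9
Op 10: add_edge(F, B). Edges now: 10
Op 11: add_edge(D, B). Edges now: 11
Op 12: add_edge(C, B). Edges now: 12
Op 13: add_edge(E, G) (duplicate, no change). Edges now: 12
Compute levels (Kahn BFS):
  sources (in-degree 0): D, F
  process D: level=0
    D->B: in-degree(B)=3, level(B)>=1
  process F: level=0
    F->B: in-degree(B)=2, level(B)>=1
    F->C: in-degree(C)=1, level(C)>=1
    F->E: in-degree(E)=0, level(E)=1, enqueue
  process E: level=1
    E->A: in-degree(A)=2, level(A)>=2
    E->B: in-degree(B)=1, level(B)>=2
    E->C: in-degree(C)=0, level(C)=2, enqueue
    E->G: in-degree(G)=1, level(G)>=2
  process C: level=2
    C->A: in-degree(A)=1, level(A)>=3
    C->B: in-degree(B)=0, level(B)=3, enqueue
    C->G: in-degree(G)=0, level(G)=3, enqueue
  process B: level=3
    B->A: in-degree(A)=0, level(A)=4, enqueue
  process G: level=3
  process A: level=4
All levels: A:4, B:3, C:2, D:0, E:1, F:0, G:3
max level = 4

Answer: 4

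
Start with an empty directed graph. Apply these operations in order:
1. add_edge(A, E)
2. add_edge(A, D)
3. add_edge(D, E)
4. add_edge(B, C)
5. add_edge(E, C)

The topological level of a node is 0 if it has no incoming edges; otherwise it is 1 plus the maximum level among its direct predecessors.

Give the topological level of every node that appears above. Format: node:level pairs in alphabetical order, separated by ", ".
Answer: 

Answer: A:0, B:0, C:3, D:1, E:2

Derivation:
Op 1: add_edge(A, E). Edges now: 1
Op 2: add_edge(A, D). Edges now: 2
Op 3: add_edge(D, E). Edges now: 3
Op 4: add_edge(B, C). Edges now: 4
Op 5: add_edge(E, C). Edges now: 5
Compute levels (Kahn BFS):
  sources (in-degree 0): A, B
  process A: level=0
    A->D: in-degree(D)=0, level(D)=1, enqueue
    A->E: in-degree(E)=1, level(E)>=1
  process B: level=0
    B->C: in-degree(C)=1, level(C)>=1
  process D: level=1
    D->E: in-degree(E)=0, level(E)=2, enqueue
  process E: level=2
    E->C: in-degree(C)=0, level(C)=3, enqueue
  process C: level=3
All levels: A:0, B:0, C:3, D:1, E:2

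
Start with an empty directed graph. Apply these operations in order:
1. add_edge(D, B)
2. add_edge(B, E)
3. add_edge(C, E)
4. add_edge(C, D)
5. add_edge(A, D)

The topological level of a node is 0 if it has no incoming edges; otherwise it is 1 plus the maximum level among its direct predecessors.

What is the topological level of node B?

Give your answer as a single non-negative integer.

Answer: 2

Derivation:
Op 1: add_edge(D, B). Edges now: 1
Op 2: add_edge(B, E). Edges now: 2
Op 3: add_edge(C, E). Edges now: 3
Op 4: add_edge(C, D). Edges now: 4
Op 5: add_edge(A, D). Edges now: 5
Compute levels (Kahn BFS):
  sources (in-degree 0): A, C
  process A: level=0
    A->D: in-degree(D)=1, level(D)>=1
  process C: level=0
    C->D: in-degree(D)=0, level(D)=1, enqueue
    C->E: in-degree(E)=1, level(E)>=1
  process D: level=1
    D->B: in-degree(B)=0, level(B)=2, enqueue
  process B: level=2
    B->E: in-degree(E)=0, level(E)=3, enqueue
  process E: level=3
All levels: A:0, B:2, C:0, D:1, E:3
level(B) = 2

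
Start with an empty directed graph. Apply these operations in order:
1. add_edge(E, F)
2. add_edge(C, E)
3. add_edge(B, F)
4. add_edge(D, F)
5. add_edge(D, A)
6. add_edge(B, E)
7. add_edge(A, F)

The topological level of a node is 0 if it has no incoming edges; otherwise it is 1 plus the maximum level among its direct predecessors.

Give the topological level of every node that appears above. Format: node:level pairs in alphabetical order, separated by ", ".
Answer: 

Op 1: add_edge(E, F). Edges now: 1
Op 2: add_edge(C, E). Edges now: 2
Op 3: add_edge(B, F). Edges now: 3
Op 4: add_edge(D, F). Edges now: 4
Op 5: add_edge(D, A). Edges now: 5
Op 6: add_edge(B, E). Edges now: 6
Op 7: add_edge(A, F). Edges now: 7
Compute levels (Kahn BFS):
  sources (in-degree 0): B, C, D
  process B: level=0
    B->E: in-degree(E)=1, level(E)>=1
    B->F: in-degree(F)=3, level(F)>=1
  process C: level=0
    C->E: in-degree(E)=0, level(E)=1, enqueue
  process D: level=0
    D->A: in-degree(A)=0, level(A)=1, enqueue
    D->F: in-degree(F)=2, level(F)>=1
  process E: level=1
    E->F: in-degree(F)=1, level(F)>=2
  process A: level=1
    A->F: in-degree(F)=0, level(F)=2, enqueue
  process F: level=2
All levels: A:1, B:0, C:0, D:0, E:1, F:2

Answer: A:1, B:0, C:0, D:0, E:1, F:2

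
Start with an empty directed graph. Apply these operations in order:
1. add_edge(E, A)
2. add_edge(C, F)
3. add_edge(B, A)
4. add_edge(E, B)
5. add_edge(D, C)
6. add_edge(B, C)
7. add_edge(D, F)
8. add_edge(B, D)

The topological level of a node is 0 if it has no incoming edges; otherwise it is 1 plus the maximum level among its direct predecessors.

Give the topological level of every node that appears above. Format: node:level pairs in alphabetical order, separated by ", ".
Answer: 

Answer: A:2, B:1, C:3, D:2, E:0, F:4

Derivation:
Op 1: add_edge(E, A). Edges now: 1
Op 2: add_edge(C, F). Edges now: 2
Op 3: add_edge(B, A). Edges now: 3
Op 4: add_edge(E, B). Edges now: 4
Op 5: add_edge(D, C). Edges now: 5
Op 6: add_edge(B, C). Edges now: 6
Op 7: add_edge(D, F). Edges now: 7
Op 8: add_edge(B, D). Edges now: 8
Compute levels (Kahn BFS):
  sources (in-degree 0): E
  process E: level=0
    E->A: in-degree(A)=1, level(A)>=1
    E->B: in-degree(B)=0, level(B)=1, enqueue
  process B: level=1
    B->A: in-degree(A)=0, level(A)=2, enqueue
    B->C: in-degree(C)=1, level(C)>=2
    B->D: in-degree(D)=0, level(D)=2, enqueue
  process A: level=2
  process D: level=2
    D->C: in-degree(C)=0, level(C)=3, enqueue
    D->F: in-degree(F)=1, level(F)>=3
  process C: level=3
    C->F: in-degree(F)=0, level(F)=4, enqueue
  process F: level=4
All levels: A:2, B:1, C:3, D:2, E:0, F:4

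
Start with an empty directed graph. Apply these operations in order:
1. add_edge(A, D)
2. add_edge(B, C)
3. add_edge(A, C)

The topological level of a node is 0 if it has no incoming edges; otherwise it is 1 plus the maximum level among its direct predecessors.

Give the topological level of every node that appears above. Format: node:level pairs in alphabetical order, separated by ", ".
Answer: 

Op 1: add_edge(A, D). Edges now: 1
Op 2: add_edge(B, C). Edges now: 2
Op 3: add_edge(A, C). Edges now: 3
Compute levels (Kahn BFS):
  sources (in-degree 0): A, B
  process A: level=0
    A->C: in-degree(C)=1, level(C)>=1
    A->D: in-degree(D)=0, level(D)=1, enqueue
  process B: level=0
    B->C: in-degree(C)=0, level(C)=1, enqueue
  process D: level=1
  process C: level=1
All levels: A:0, B:0, C:1, D:1

Answer: A:0, B:0, C:1, D:1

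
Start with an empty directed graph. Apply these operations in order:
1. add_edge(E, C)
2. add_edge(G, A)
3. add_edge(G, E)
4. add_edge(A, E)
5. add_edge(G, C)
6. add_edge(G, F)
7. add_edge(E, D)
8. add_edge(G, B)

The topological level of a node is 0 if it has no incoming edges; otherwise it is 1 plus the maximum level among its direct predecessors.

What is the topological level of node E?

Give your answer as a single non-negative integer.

Answer: 2

Derivation:
Op 1: add_edge(E, C). Edges now: 1
Op 2: add_edge(G, A). Edges now: 2
Op 3: add_edge(G, E). Edges now: 3
Op 4: add_edge(A, E). Edges now: 4
Op 5: add_edge(G, C). Edges now: 5
Op 6: add_edge(G, F). Edges now: 6
Op 7: add_edge(E, D). Edges now: 7
Op 8: add_edge(G, B). Edges now: 8
Compute levels (Kahn BFS):
  sources (in-degree 0): G
  process G: level=0
    G->A: in-degree(A)=0, level(A)=1, enqueue
    G->B: in-degree(B)=0, level(B)=1, enqueue
    G->C: in-degree(C)=1, level(C)>=1
    G->E: in-degree(E)=1, level(E)>=1
    G->F: in-degree(F)=0, level(F)=1, enqueue
  process A: level=1
    A->E: in-degree(E)=0, level(E)=2, enqueue
  process B: level=1
  process F: level=1
  process E: level=2
    E->C: in-degree(C)=0, level(C)=3, enqueue
    E->D: in-degree(D)=0, level(D)=3, enqueue
  process C: level=3
  process D: level=3
All levels: A:1, B:1, C:3, D:3, E:2, F:1, G:0
level(E) = 2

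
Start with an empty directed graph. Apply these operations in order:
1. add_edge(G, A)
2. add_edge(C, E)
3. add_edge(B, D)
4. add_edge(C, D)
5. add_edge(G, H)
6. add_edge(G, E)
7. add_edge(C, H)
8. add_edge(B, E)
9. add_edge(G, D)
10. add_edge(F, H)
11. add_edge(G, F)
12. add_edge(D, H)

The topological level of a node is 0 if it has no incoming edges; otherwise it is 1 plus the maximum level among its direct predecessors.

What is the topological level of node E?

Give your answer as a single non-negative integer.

Answer: 1

Derivation:
Op 1: add_edge(G, A). Edges now: 1
Op 2: add_edge(C, E). Edges now: 2
Op 3: add_edge(B, D). Edges now: 3
Op 4: add_edge(C, D). Edges now: 4
Op 5: add_edge(G, H). Edges now: 5
Op 6: add_edge(G, E). Edges now: 6
Op 7: add_edge(C, H). Edges now: 7
Op 8: add_edge(B, E). Edges now: 8
Op 9: add_edge(G, D). Edges now: 9
Op 10: add_edge(F, H). Edges now: 10
Op 11: add_edge(G, F). Edges now: 11
Op 12: add_edge(D, H). Edges now: 12
Compute levels (Kahn BFS):
  sources (in-degree 0): B, C, G
  process B: level=0
    B->D: in-degree(D)=2, level(D)>=1
    B->E: in-degree(E)=2, level(E)>=1
  process C: level=0
    C->D: in-degree(D)=1, level(D)>=1
    C->E: in-degree(E)=1, level(E)>=1
    C->H: in-degree(H)=3, level(H)>=1
  process G: level=0
    G->A: in-degree(A)=0, level(A)=1, enqueue
    G->D: in-degree(D)=0, level(D)=1, enqueue
    G->E: in-degree(E)=0, level(E)=1, enqueue
    G->F: in-degree(F)=0, level(F)=1, enqueue
    G->H: in-degree(H)=2, level(H)>=1
  process A: level=1
  process D: level=1
    D->H: in-degree(H)=1, level(H)>=2
  process E: level=1
  process F: level=1
    F->H: in-degree(H)=0, level(H)=2, enqueue
  process H: level=2
All levels: A:1, B:0, C:0, D:1, E:1, F:1, G:0, H:2
level(E) = 1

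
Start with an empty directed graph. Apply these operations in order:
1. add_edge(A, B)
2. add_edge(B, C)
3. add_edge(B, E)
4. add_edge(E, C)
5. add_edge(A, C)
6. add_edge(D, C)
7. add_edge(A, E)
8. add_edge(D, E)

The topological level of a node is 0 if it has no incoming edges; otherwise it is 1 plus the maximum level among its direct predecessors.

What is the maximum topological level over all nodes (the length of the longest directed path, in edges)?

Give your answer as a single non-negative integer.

Answer: 3

Derivation:
Op 1: add_edge(A, B). Edges now: 1
Op 2: add_edge(B, C). Edges now: 2
Op 3: add_edge(B, E). Edges now: 3
Op 4: add_edge(E, C). Edges now: 4
Op 5: add_edge(A, C). Edges now: 5
Op 6: add_edge(D, C). Edges now: 6
Op 7: add_edge(A, E). Edges now: 7
Op 8: add_edge(D, E). Edges now: 8
Compute levels (Kahn BFS):
  sources (in-degree 0): A, D
  process A: level=0
    A->B: in-degree(B)=0, level(B)=1, enqueue
    A->C: in-degree(C)=3, level(C)>=1
    A->E: in-degree(E)=2, level(E)>=1
  process D: level=0
    D->C: in-degree(C)=2, level(C)>=1
    D->E: in-degree(E)=1, level(E)>=1
  process B: level=1
    B->C: in-degree(C)=1, level(C)>=2
    B->E: in-degree(E)=0, level(E)=2, enqueue
  process E: level=2
    E->C: in-degree(C)=0, level(C)=3, enqueue
  process C: level=3
All levels: A:0, B:1, C:3, D:0, E:2
max level = 3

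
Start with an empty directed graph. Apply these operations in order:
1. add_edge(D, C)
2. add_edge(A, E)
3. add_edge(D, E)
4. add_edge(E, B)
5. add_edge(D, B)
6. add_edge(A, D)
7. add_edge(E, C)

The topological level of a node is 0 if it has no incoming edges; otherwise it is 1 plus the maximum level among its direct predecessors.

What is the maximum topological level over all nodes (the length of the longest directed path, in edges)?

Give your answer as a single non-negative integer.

Answer: 3

Derivation:
Op 1: add_edge(D, C). Edges now: 1
Op 2: add_edge(A, E). Edges now: 2
Op 3: add_edge(D, E). Edges now: 3
Op 4: add_edge(E, B). Edges now: 4
Op 5: add_edge(D, B). Edges now: 5
Op 6: add_edge(A, D). Edges now: 6
Op 7: add_edge(E, C). Edges now: 7
Compute levels (Kahn BFS):
  sources (in-degree 0): A
  process A: level=0
    A->D: in-degree(D)=0, level(D)=1, enqueue
    A->E: in-degree(E)=1, level(E)>=1
  process D: level=1
    D->B: in-degree(B)=1, level(B)>=2
    D->C: in-degree(C)=1, level(C)>=2
    D->E: in-degree(E)=0, level(E)=2, enqueue
  process E: level=2
    E->B: in-degree(B)=0, level(B)=3, enqueue
    E->C: in-degree(C)=0, level(C)=3, enqueue
  process B: level=3
  process C: level=3
All levels: A:0, B:3, C:3, D:1, E:2
max level = 3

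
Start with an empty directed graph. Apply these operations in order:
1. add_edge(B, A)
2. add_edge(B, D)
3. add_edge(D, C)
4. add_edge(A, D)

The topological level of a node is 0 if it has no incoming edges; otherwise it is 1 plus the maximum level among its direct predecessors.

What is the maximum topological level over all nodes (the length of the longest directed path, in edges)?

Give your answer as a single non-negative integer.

Op 1: add_edge(B, A). Edges now: 1
Op 2: add_edge(B, D). Edges now: 2
Op 3: add_edge(D, C). Edges now: 3
Op 4: add_edge(A, D). Edges now: 4
Compute levels (Kahn BFS):
  sources (in-degree 0): B
  process B: level=0
    B->A: in-degree(A)=0, level(A)=1, enqueue
    B->D: in-degree(D)=1, level(D)>=1
  process A: level=1
    A->D: in-degree(D)=0, level(D)=2, enqueue
  process D: level=2
    D->C: in-degree(C)=0, level(C)=3, enqueue
  process C: level=3
All levels: A:1, B:0, C:3, D:2
max level = 3

Answer: 3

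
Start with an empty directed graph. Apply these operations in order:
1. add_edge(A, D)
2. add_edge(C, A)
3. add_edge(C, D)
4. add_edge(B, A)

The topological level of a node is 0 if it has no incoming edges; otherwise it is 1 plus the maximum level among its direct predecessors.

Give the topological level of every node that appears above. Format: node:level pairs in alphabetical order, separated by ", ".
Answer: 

Op 1: add_edge(A, D). Edges now: 1
Op 2: add_edge(C, A). Edges now: 2
Op 3: add_edge(C, D). Edges now: 3
Op 4: add_edge(B, A). Edges now: 4
Compute levels (Kahn BFS):
  sources (in-degree 0): B, C
  process B: level=0
    B->A: in-degree(A)=1, level(A)>=1
  process C: level=0
    C->A: in-degree(A)=0, level(A)=1, enqueue
    C->D: in-degree(D)=1, level(D)>=1
  process A: level=1
    A->D: in-degree(D)=0, level(D)=2, enqueue
  process D: level=2
All levels: A:1, B:0, C:0, D:2

Answer: A:1, B:0, C:0, D:2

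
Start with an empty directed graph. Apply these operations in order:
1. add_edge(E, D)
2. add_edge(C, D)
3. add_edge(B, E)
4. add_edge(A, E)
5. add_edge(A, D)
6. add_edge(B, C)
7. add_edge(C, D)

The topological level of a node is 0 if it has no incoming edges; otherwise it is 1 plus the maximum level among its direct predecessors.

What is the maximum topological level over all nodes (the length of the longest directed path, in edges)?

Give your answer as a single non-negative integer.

Answer: 2

Derivation:
Op 1: add_edge(E, D). Edges now: 1
Op 2: add_edge(C, D). Edges now: 2
Op 3: add_edge(B, E). Edges now: 3
Op 4: add_edge(A, E). Edges now: 4
Op 5: add_edge(A, D). Edges now: 5
Op 6: add_edge(B, C). Edges now: 6
Op 7: add_edge(C, D) (duplicate, no change). Edges now: 6
Compute levels (Kahn BFS):
  sources (in-degree 0): A, B
  process A: level=0
    A->D: in-degree(D)=2, level(D)>=1
    A->E: in-degree(E)=1, level(E)>=1
  process B: level=0
    B->C: in-degree(C)=0, level(C)=1, enqueue
    B->E: in-degree(E)=0, level(E)=1, enqueue
  process C: level=1
    C->D: in-degree(D)=1, level(D)>=2
  process E: level=1
    E->D: in-degree(D)=0, level(D)=2, enqueue
  process D: level=2
All levels: A:0, B:0, C:1, D:2, E:1
max level = 2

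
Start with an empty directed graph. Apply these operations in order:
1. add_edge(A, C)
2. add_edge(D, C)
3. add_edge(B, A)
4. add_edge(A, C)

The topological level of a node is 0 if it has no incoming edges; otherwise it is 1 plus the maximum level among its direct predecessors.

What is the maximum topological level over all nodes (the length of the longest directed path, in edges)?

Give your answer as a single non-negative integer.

Op 1: add_edge(A, C). Edges now: 1
Op 2: add_edge(D, C). Edges now: 2
Op 3: add_edge(B, A). Edges now: 3
Op 4: add_edge(A, C) (duplicate, no change). Edges now: 3
Compute levels (Kahn BFS):
  sources (in-degree 0): B, D
  process B: level=0
    B->A: in-degree(A)=0, level(A)=1, enqueue
  process D: level=0
    D->C: in-degree(C)=1, level(C)>=1
  process A: level=1
    A->C: in-degree(C)=0, level(C)=2, enqueue
  process C: level=2
All levels: A:1, B:0, C:2, D:0
max level = 2

Answer: 2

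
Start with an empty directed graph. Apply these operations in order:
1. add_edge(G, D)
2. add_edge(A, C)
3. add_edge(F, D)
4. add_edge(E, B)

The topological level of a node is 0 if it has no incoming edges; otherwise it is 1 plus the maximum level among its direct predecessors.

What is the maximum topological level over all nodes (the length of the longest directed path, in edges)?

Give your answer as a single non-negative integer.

Op 1: add_edge(G, D). Edges now: 1
Op 2: add_edge(A, C). Edges now: 2
Op 3: add_edge(F, D). Edges now: 3
Op 4: add_edge(E, B). Edges now: 4
Compute levels (Kahn BFS):
  sources (in-degree 0): A, E, F, G
  process A: level=0
    A->C: in-degree(C)=0, level(C)=1, enqueue
  process E: level=0
    E->B: in-degree(B)=0, level(B)=1, enqueue
  process F: level=0
    F->D: in-degree(D)=1, level(D)>=1
  process G: level=0
    G->D: in-degree(D)=0, level(D)=1, enqueue
  process C: level=1
  process B: level=1
  process D: level=1
All levels: A:0, B:1, C:1, D:1, E:0, F:0, G:0
max level = 1

Answer: 1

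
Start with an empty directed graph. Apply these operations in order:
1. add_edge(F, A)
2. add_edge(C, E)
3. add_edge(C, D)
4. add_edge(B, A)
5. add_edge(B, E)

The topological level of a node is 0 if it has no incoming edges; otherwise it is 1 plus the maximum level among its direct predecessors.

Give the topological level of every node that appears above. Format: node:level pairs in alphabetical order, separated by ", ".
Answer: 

Op 1: add_edge(F, A). Edges now: 1
Op 2: add_edge(C, E). Edges now: 2
Op 3: add_edge(C, D). Edges now: 3
Op 4: add_edge(B, A). Edges now: 4
Op 5: add_edge(B, E). Edges now: 5
Compute levels (Kahn BFS):
  sources (in-degree 0): B, C, F
  process B: level=0
    B->A: in-degree(A)=1, level(A)>=1
    B->E: in-degree(E)=1, level(E)>=1
  process C: level=0
    C->D: in-degree(D)=0, level(D)=1, enqueue
    C->E: in-degree(E)=0, level(E)=1, enqueue
  process F: level=0
    F->A: in-degree(A)=0, level(A)=1, enqueue
  process D: level=1
  process E: level=1
  process A: level=1
All levels: A:1, B:0, C:0, D:1, E:1, F:0

Answer: A:1, B:0, C:0, D:1, E:1, F:0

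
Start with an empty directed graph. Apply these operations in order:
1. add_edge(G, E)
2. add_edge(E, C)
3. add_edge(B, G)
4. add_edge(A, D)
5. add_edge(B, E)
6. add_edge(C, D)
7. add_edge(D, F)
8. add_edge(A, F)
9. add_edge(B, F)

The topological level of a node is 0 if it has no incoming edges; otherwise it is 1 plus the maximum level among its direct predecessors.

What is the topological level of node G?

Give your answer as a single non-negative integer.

Answer: 1

Derivation:
Op 1: add_edge(G, E). Edges now: 1
Op 2: add_edge(E, C). Edges now: 2
Op 3: add_edge(B, G). Edges now: 3
Op 4: add_edge(A, D). Edges now: 4
Op 5: add_edge(B, E). Edges now: 5
Op 6: add_edge(C, D). Edges now: 6
Op 7: add_edge(D, F). Edges now: 7
Op 8: add_edge(A, F). Edges now: 8
Op 9: add_edge(B, F). Edges now: 9
Compute levels (Kahn BFS):
  sources (in-degree 0): A, B
  process A: level=0
    A->D: in-degree(D)=1, level(D)>=1
    A->F: in-degree(F)=2, level(F)>=1
  process B: level=0
    B->E: in-degree(E)=1, level(E)>=1
    B->F: in-degree(F)=1, level(F)>=1
    B->G: in-degree(G)=0, level(G)=1, enqueue
  process G: level=1
    G->E: in-degree(E)=0, level(E)=2, enqueue
  process E: level=2
    E->C: in-degree(C)=0, level(C)=3, enqueue
  process C: level=3
    C->D: in-degree(D)=0, level(D)=4, enqueue
  process D: level=4
    D->F: in-degree(F)=0, level(F)=5, enqueue
  process F: level=5
All levels: A:0, B:0, C:3, D:4, E:2, F:5, G:1
level(G) = 1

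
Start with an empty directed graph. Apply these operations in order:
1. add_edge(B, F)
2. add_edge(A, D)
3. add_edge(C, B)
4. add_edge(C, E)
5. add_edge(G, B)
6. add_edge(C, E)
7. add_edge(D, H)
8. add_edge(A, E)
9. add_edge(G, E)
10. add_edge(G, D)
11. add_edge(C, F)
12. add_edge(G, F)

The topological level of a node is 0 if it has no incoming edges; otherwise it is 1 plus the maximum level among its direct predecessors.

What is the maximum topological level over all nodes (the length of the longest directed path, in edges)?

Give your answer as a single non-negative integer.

Answer: 2

Derivation:
Op 1: add_edge(B, F). Edges now: 1
Op 2: add_edge(A, D). Edges now: 2
Op 3: add_edge(C, B). Edges now: 3
Op 4: add_edge(C, E). Edges now: 4
Op 5: add_edge(G, B). Edges now: 5
Op 6: add_edge(C, E) (duplicate, no change). Edges now: 5
Op 7: add_edge(D, H). Edges now: 6
Op 8: add_edge(A, E). Edges now: 7
Op 9: add_edge(G, E). Edges now: 8
Op 10: add_edge(G, D). Edges now: 9
Op 11: add_edge(C, F). Edges now: 10
Op 12: add_edge(G, F). Edges now: 11
Compute levels (Kahn BFS):
  sources (in-degree 0): A, C, G
  process A: level=0
    A->D: in-degree(D)=1, level(D)>=1
    A->E: in-degree(E)=2, level(E)>=1
  process C: level=0
    C->B: in-degree(B)=1, level(B)>=1
    C->E: in-degree(E)=1, level(E)>=1
    C->F: in-degree(F)=2, level(F)>=1
  process G: level=0
    G->B: in-degree(B)=0, level(B)=1, enqueue
    G->D: in-degree(D)=0, level(D)=1, enqueue
    G->E: in-degree(E)=0, level(E)=1, enqueue
    G->F: in-degree(F)=1, level(F)>=1
  process B: level=1
    B->F: in-degree(F)=0, level(F)=2, enqueue
  process D: level=1
    D->H: in-degree(H)=0, level(H)=2, enqueue
  process E: level=1
  process F: level=2
  process H: level=2
All levels: A:0, B:1, C:0, D:1, E:1, F:2, G:0, H:2
max level = 2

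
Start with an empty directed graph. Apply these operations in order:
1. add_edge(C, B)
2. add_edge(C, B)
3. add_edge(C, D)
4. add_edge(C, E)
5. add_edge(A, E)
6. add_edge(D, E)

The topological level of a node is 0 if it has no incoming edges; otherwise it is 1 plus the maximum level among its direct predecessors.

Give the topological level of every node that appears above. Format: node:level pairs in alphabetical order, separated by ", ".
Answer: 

Answer: A:0, B:1, C:0, D:1, E:2

Derivation:
Op 1: add_edge(C, B). Edges now: 1
Op 2: add_edge(C, B) (duplicate, no change). Edges now: 1
Op 3: add_edge(C, D). Edges now: 2
Op 4: add_edge(C, E). Edges now: 3
Op 5: add_edge(A, E). Edges now: 4
Op 6: add_edge(D, E). Edges now: 5
Compute levels (Kahn BFS):
  sources (in-degree 0): A, C
  process A: level=0
    A->E: in-degree(E)=2, level(E)>=1
  process C: level=0
    C->B: in-degree(B)=0, level(B)=1, enqueue
    C->D: in-degree(D)=0, level(D)=1, enqueue
    C->E: in-degree(E)=1, level(E)>=1
  process B: level=1
  process D: level=1
    D->E: in-degree(E)=0, level(E)=2, enqueue
  process E: level=2
All levels: A:0, B:1, C:0, D:1, E:2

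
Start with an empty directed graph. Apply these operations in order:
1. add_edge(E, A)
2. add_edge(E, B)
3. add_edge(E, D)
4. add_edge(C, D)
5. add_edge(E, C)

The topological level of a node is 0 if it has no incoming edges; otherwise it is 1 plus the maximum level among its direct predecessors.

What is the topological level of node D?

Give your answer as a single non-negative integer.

Op 1: add_edge(E, A). Edges now: 1
Op 2: add_edge(E, B). Edges now: 2
Op 3: add_edge(E, D). Edges now: 3
Op 4: add_edge(C, D). Edges now: 4
Op 5: add_edge(E, C). Edges now: 5
Compute levels (Kahn BFS):
  sources (in-degree 0): E
  process E: level=0
    E->A: in-degree(A)=0, level(A)=1, enqueue
    E->B: in-degree(B)=0, level(B)=1, enqueue
    E->C: in-degree(C)=0, level(C)=1, enqueue
    E->D: in-degree(D)=1, level(D)>=1
  process A: level=1
  process B: level=1
  process C: level=1
    C->D: in-degree(D)=0, level(D)=2, enqueue
  process D: level=2
All levels: A:1, B:1, C:1, D:2, E:0
level(D) = 2

Answer: 2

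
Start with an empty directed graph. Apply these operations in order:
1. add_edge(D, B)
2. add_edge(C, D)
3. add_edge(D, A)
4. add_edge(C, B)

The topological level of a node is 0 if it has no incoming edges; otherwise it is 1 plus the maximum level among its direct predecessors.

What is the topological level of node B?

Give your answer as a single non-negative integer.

Op 1: add_edge(D, B). Edges now: 1
Op 2: add_edge(C, D). Edges now: 2
Op 3: add_edge(D, A). Edges now: 3
Op 4: add_edge(C, B). Edges now: 4
Compute levels (Kahn BFS):
  sources (in-degree 0): C
  process C: level=0
    C->B: in-degree(B)=1, level(B)>=1
    C->D: in-degree(D)=0, level(D)=1, enqueue
  process D: level=1
    D->A: in-degree(A)=0, level(A)=2, enqueue
    D->B: in-degree(B)=0, level(B)=2, enqueue
  process A: level=2
  process B: level=2
All levels: A:2, B:2, C:0, D:1
level(B) = 2

Answer: 2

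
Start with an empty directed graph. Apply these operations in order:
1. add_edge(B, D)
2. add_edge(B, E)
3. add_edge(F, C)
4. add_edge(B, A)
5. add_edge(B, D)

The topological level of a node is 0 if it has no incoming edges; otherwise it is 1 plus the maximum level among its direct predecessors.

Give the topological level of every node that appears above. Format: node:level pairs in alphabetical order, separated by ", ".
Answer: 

Op 1: add_edge(B, D). Edges now: 1
Op 2: add_edge(B, E). Edges now: 2
Op 3: add_edge(F, C). Edges now: 3
Op 4: add_edge(B, A). Edges now: 4
Op 5: add_edge(B, D) (duplicate, no change). Edges now: 4
Compute levels (Kahn BFS):
  sources (in-degree 0): B, F
  process B: level=0
    B->A: in-degree(A)=0, level(A)=1, enqueue
    B->D: in-degree(D)=0, level(D)=1, enqueue
    B->E: in-degree(E)=0, level(E)=1, enqueue
  process F: level=0
    F->C: in-degree(C)=0, level(C)=1, enqueue
  process A: level=1
  process D: level=1
  process E: level=1
  process C: level=1
All levels: A:1, B:0, C:1, D:1, E:1, F:0

Answer: A:1, B:0, C:1, D:1, E:1, F:0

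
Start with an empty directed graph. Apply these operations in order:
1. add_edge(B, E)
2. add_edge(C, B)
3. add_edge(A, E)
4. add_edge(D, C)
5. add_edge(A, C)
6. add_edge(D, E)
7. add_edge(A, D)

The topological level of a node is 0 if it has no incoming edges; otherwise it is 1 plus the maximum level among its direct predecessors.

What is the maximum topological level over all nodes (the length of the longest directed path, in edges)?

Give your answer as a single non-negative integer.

Op 1: add_edge(B, E). Edges now: 1
Op 2: add_edge(C, B). Edges now: 2
Op 3: add_edge(A, E). Edges now: 3
Op 4: add_edge(D, C). Edges now: 4
Op 5: add_edge(A, C). Edges now: 5
Op 6: add_edge(D, E). Edges now: 6
Op 7: add_edge(A, D). Edges now: 7
Compute levels (Kahn BFS):
  sources (in-degree 0): A
  process A: level=0
    A->C: in-degree(C)=1, level(C)>=1
    A->D: in-degree(D)=0, level(D)=1, enqueue
    A->E: in-degree(E)=2, level(E)>=1
  process D: level=1
    D->C: in-degree(C)=0, level(C)=2, enqueue
    D->E: in-degree(E)=1, level(E)>=2
  process C: level=2
    C->B: in-degree(B)=0, level(B)=3, enqueue
  process B: level=3
    B->E: in-degree(E)=0, level(E)=4, enqueue
  process E: level=4
All levels: A:0, B:3, C:2, D:1, E:4
max level = 4

Answer: 4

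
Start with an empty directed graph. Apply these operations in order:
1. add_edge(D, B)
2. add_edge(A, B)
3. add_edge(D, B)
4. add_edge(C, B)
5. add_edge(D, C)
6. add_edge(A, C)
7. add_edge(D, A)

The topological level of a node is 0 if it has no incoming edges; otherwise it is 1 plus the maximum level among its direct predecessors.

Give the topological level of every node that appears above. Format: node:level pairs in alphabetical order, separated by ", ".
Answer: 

Op 1: add_edge(D, B). Edges now: 1
Op 2: add_edge(A, B). Edges now: 2
Op 3: add_edge(D, B) (duplicate, no change). Edges now: 2
Op 4: add_edge(C, B). Edges now: 3
Op 5: add_edge(D, C). Edges now: 4
Op 6: add_edge(A, C). Edges now: 5
Op 7: add_edge(D, A). Edges now: 6
Compute levels (Kahn BFS):
  sources (in-degree 0): D
  process D: level=0
    D->A: in-degree(A)=0, level(A)=1, enqueue
    D->B: in-degree(B)=2, level(B)>=1
    D->C: in-degree(C)=1, level(C)>=1
  process A: level=1
    A->B: in-degree(B)=1, level(B)>=2
    A->C: in-degree(C)=0, level(C)=2, enqueue
  process C: level=2
    C->B: in-degree(B)=0, level(B)=3, enqueue
  process B: level=3
All levels: A:1, B:3, C:2, D:0

Answer: A:1, B:3, C:2, D:0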